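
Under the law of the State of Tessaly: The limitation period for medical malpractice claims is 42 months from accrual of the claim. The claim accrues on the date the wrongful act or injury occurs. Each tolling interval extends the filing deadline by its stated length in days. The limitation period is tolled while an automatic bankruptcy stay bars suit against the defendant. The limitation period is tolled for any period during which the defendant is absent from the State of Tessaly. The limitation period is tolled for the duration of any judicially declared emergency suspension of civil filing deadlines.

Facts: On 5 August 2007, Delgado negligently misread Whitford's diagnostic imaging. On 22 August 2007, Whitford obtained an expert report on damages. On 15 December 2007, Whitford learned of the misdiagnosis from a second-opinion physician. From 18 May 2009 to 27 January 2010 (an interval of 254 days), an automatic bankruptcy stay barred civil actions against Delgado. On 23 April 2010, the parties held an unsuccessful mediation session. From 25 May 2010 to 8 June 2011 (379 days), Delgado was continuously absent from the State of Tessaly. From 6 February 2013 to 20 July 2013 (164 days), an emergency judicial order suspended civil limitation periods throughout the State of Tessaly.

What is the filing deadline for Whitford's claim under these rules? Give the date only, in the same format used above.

Because the rule ties accrual to occurrence, the claim accrued on 5 August 2007, not on the 15 December 2007 discovery date.
Adding the 42 months base period to 5 August 2007 gives a deadline of 5 February 2011, before any tolling.
The automatic bankruptcy stay from 18 May 2009 to 27 January 2010 tolled the period for 254 days, extending the deadline to 17 October 2011.
The defendant's absence from the jurisdiction from 25 May 2010 to 8 June 2011 tolled the period for 379 days, extending the deadline to 30 October 2012.
The emergency suspension of filing deadlines from 6 February 2013 to 20 July 2013 began after the period had already run on 30 October 2012, so it has no tolling effect.
None of the other events listed affects the running of the period under the stated rules.

30 October 2012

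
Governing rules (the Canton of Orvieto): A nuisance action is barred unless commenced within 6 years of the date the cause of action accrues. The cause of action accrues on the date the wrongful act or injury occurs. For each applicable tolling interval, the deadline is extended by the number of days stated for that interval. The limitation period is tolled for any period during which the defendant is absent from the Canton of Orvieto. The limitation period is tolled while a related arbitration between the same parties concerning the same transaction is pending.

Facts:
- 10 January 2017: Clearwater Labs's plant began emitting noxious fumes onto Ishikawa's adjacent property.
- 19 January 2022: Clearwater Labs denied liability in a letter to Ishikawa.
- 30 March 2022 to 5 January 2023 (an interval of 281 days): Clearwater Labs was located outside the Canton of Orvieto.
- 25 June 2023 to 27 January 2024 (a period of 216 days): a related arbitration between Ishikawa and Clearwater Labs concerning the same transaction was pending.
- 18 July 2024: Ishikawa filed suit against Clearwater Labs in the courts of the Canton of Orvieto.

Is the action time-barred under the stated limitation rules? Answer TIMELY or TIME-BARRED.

TIME-BARRED

The limitation period began to run on 10 January 2017.
6 years from 10 January 2017 is 10 January 2023.
The period was tolled for 281 days by the defendant's absence from the jurisdiction (30 March 2022 to 5 January 2023), pushing the deadline to 18 October 2023.
The period was tolled for 216 days by the pending related arbitration (25 June 2023 to 27 January 2024), pushing the deadline to 21 May 2024.
None of the other events listed affects the running of the period under the stated rules.
Filing on 18 July 2024 missed the 21 May 2024 deadline — the action is time-barred.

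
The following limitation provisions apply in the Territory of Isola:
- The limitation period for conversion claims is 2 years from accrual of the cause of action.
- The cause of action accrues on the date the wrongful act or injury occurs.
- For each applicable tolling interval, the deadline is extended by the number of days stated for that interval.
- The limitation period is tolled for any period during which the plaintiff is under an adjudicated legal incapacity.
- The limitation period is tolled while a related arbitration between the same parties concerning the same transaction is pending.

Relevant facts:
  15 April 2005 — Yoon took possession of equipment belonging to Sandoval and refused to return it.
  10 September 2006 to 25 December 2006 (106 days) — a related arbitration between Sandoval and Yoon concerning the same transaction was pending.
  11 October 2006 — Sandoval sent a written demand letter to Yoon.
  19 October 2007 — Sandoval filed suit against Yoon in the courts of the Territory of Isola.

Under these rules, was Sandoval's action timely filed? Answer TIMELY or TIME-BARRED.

The claim accrued on 15 April 2005, when the wrongful act occurred.
The untolled deadline — 2 years after 15 April 2005 — is 15 April 2007.
The pending related arbitration from 10 September 2006 to 25 December 2006 tolled the period for 106 days, extending the deadline to 30 July 2007.
Nothing else in the chronology tolls or restarts the period.
Filing on 19 October 2007 missed the 30 July 2007 deadline — the action is time-barred.

TIME-BARRED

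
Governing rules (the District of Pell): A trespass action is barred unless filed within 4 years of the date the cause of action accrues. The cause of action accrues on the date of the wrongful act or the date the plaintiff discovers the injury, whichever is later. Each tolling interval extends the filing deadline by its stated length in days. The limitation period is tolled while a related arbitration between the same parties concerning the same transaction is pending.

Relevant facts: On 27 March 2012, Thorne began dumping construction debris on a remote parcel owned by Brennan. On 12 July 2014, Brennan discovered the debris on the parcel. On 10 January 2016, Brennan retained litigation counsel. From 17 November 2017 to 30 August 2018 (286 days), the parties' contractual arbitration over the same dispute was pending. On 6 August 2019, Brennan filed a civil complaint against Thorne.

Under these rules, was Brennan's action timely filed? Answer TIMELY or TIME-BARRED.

TIME-BARRED

Taking the later of the act (27 March 2012) and discovery (12 July 2014), the claim accrued on 12 July 2014.
Adding the 4 years base period to 12 July 2014 gives a deadline of 12 July 2018, before any tolling.
Because the pending related arbitration ran from 17 November 2017 to 30 August 2018, the deadline is extended by 286 days to 24 April 2019.
None of the other events listed affects the running of the period under the stated rules.
The 6 August 2019 filing falls after the 24 April 2019 deadline; the claim is time-barred.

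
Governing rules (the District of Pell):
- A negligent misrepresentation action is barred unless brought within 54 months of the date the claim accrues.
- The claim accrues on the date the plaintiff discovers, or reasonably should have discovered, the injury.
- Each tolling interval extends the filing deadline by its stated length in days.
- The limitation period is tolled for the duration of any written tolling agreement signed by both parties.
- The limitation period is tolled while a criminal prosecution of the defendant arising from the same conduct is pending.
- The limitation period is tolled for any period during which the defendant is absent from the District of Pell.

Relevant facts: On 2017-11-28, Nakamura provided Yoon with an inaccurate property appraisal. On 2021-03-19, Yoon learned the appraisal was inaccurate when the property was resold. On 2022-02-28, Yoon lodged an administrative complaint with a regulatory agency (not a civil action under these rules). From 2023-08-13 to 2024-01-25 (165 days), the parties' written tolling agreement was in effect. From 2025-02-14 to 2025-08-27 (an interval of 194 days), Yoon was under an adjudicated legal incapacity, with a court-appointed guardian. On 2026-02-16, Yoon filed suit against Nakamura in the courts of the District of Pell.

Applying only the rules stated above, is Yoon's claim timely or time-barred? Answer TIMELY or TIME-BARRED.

TIMELY

Under the discovery rule, the claim accrued on 2021-03-19, when Yoon discovered the injury — not on the 2017-11-28 date of the underlying act.
Adding the 54 months base period to 2021-03-19 gives a deadline of 2025-09-19, before any tolling.
The period was tolled for 165 days by the written tolling agreement (2023-08-13 to 2024-01-25), pushing the deadline to 2026-03-03.
Although the plaintiff's incapacity ran from 2025-02-14 to 2025-08-27, the stated rules do not make that a tolling event, so it is disregarded.
None of the other events listed affects the running of the period under the stated rules.
Yoon filed on 2026-02-16, before the 2026-03-03 deadline, so the action is timely.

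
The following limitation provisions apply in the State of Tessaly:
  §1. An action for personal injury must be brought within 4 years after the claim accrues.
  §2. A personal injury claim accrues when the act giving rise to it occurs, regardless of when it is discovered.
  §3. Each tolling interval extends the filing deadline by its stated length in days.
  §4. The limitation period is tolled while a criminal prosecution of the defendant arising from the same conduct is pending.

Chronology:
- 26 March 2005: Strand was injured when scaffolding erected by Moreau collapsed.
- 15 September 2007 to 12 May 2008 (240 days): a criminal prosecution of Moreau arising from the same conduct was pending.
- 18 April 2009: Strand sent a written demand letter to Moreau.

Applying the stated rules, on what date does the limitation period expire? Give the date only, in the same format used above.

The limitation period began to run on 26 March 2005.
Adding the 4 years base period to 26 March 2005 gives a deadline of 26 March 2009, before any tolling.
The pending criminal prosecution from 15 September 2007 to 12 May 2008 tolled the period for 240 days, extending the deadline to 21 November 2009.
None of the other events listed affects the running of the period under the stated rules.

21 November 2009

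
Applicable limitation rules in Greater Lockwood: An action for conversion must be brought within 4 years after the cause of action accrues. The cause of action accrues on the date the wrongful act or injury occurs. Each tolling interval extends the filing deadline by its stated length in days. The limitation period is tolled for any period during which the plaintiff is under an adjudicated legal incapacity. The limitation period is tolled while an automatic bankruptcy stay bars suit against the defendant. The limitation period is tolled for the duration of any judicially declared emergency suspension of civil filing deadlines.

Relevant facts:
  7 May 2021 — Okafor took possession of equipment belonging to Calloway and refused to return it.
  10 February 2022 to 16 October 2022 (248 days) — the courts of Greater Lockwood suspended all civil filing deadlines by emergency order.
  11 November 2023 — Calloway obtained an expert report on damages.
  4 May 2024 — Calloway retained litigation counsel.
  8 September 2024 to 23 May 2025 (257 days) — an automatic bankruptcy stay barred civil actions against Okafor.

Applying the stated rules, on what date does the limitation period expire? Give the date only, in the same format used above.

24 September 2026

The limitation period began to run on 7 May 2021.
Adding the 4 years base period to 7 May 2021 gives a deadline of 7 May 2025, before any tolling.
The emergency suspension of filing deadlines from 10 February 2022 to 16 October 2022 tolled the period for 248 days, extending the deadline to 10 January 2026.
Because the automatic bankruptcy stay ran from 8 September 2024 to 23 May 2025, the deadline is extended by 257 days to 24 September 2026.
None of the other events listed affects the running of the period under the stated rules.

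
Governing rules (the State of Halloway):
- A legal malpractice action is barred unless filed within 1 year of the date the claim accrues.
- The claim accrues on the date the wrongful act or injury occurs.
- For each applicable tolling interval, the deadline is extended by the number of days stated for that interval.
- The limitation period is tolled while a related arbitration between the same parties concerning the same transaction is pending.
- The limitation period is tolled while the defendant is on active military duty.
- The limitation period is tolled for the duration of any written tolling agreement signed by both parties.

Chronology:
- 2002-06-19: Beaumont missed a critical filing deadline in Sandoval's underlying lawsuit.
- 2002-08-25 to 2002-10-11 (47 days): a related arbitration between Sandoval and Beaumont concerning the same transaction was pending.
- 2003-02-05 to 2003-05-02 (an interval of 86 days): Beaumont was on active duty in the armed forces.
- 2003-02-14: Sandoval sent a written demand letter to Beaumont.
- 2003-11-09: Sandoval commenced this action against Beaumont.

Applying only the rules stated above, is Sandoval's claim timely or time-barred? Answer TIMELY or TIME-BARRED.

The claim accrued on 2002-06-19, when the wrongful act occurred.
1 year from 2002-06-19 is 2003-06-19.
The period was tolled for 47 days by the pending related arbitration (2002-08-25 to 2002-10-11), pushing the deadline to 2003-08-05.
The defendant's active military service from 2003-02-05 to 2003-05-02 tolled the period for 86 days, extending the deadline to 2003-10-30.
The other events in the timeline have no effect on the limitation period under the stated rules.
Filing on 2003-11-09 missed the 2003-10-30 deadline — the action is time-barred.

TIME-BARRED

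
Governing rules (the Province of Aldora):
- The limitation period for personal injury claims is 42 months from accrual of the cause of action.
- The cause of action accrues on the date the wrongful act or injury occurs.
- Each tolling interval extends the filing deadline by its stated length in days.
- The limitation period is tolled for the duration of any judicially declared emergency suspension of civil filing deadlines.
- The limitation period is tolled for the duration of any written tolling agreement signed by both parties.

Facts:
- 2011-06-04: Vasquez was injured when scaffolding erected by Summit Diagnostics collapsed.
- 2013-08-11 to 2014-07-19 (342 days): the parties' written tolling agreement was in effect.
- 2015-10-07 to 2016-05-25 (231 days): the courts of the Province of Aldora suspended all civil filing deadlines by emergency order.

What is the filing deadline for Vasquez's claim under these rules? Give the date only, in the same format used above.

The limitation period began to run on 2011-06-04.
The untolled deadline — 42 months after 2011-06-04 — is 2014-12-04.
Because the written tolling agreement ran from 2013-08-11 to 2014-07-19, the deadline is extended by 342 days to 2015-11-11.
The emergency suspension of filing deadlines from 2015-10-07 to 2016-05-25 tolled the period for 231 days, extending the deadline to 2016-06-29.

2016-06-29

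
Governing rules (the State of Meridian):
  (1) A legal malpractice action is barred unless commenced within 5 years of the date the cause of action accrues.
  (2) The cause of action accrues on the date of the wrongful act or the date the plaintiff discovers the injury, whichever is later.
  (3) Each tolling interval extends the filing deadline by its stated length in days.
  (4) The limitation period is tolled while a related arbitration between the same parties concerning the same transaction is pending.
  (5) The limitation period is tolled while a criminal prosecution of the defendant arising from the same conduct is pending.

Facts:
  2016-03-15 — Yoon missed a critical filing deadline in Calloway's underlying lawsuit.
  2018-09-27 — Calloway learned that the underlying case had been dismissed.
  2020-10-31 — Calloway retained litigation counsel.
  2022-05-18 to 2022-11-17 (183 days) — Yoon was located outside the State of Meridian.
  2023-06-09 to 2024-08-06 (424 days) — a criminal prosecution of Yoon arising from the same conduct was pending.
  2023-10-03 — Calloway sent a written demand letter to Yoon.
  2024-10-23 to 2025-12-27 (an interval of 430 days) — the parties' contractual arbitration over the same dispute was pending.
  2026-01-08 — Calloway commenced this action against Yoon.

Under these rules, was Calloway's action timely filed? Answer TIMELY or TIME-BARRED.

TIMELY

Because discovery on 2018-09-27 post-dates the 2016-03-15 act, accrual under the later-of rule falls on 2018-09-27.
Adding the 5 years base period to 2018-09-27 gives a deadline of 2023-09-27, before any tolling.
The period was tolled for 424 days by the pending criminal prosecution (2023-06-09 to 2024-08-06), pushing the deadline to 2024-11-24.
The period was tolled for 430 days by the pending related arbitration (2024-10-23 to 2025-12-27), pushing the deadline to 2026-01-28.
No stated provision tolls the period for the defendant's absence, so the interval from 2022-05-18 to 2022-11-17 has no effect on the deadline.
None of the other events listed affects the running of the period under the stated rules.
The 2026-01-08 filing precedes the 2026-01-28 deadline; the claim is timely.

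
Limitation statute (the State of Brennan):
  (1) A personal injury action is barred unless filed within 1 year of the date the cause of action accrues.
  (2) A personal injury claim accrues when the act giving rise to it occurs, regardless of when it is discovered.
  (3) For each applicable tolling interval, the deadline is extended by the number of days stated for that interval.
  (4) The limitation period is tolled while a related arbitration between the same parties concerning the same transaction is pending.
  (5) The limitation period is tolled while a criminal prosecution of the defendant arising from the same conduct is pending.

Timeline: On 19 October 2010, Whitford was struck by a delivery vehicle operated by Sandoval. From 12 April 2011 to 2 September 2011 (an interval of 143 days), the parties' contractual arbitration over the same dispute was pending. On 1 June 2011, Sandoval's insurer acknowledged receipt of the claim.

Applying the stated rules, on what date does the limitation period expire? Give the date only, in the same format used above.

10 March 2012

The limitation period began to run on 19 October 2010.
1 year from 19 October 2010 is 19 October 2011.
Because the pending related arbitration ran from 12 April 2011 to 2 September 2011, the deadline is extended by 143 days to 10 March 2012.
The other events in the timeline have no effect on the limitation period under the stated rules.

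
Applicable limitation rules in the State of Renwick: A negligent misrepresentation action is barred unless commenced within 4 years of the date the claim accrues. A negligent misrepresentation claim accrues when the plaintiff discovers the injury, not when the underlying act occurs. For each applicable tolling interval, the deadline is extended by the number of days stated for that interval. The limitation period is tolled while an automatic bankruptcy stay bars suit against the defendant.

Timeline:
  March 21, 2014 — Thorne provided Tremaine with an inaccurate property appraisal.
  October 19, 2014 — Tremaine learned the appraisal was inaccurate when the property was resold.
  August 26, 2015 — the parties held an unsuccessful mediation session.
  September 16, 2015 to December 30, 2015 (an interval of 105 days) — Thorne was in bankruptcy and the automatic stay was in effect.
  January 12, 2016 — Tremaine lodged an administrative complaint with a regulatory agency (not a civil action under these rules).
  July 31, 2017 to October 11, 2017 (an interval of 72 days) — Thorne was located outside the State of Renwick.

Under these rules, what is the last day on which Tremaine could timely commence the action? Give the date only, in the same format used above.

Accrual is tied to discovery, so the period began on October 19, 2014 rather than on March 21, 2014 when the act occurred.
The untolled deadline — 4 years after October 19, 2014 — is October 19, 2018.
The automatic bankruptcy stay from September 16, 2015 to December 30, 2015 tolled the period for 105 days, extending the deadline to February 1, 2019.
Although the defendant's absence ran from July 31, 2017 to October 11, 2017, the stated rules do not make that a tolling event, so it is disregarded.
The other events in the timeline have no effect on the limitation period under the stated rules.

February 1, 2019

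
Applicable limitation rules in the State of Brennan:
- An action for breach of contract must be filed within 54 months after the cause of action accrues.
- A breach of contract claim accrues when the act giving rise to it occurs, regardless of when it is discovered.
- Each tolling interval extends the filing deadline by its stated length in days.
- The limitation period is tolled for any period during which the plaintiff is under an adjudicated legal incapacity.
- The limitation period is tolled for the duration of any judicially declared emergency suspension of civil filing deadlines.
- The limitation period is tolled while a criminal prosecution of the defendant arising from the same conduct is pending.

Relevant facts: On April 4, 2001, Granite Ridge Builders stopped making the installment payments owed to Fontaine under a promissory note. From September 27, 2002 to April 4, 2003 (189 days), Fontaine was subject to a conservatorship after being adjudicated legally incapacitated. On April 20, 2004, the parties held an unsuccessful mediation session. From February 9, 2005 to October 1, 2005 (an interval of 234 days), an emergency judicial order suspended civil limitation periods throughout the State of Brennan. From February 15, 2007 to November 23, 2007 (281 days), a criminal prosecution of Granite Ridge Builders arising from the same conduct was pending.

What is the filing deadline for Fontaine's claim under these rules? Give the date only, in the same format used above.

The claim accrued on April 4, 2001, when the wrongful act occurred.
The untolled deadline — 54 months after April 4, 2001 — is October 4, 2005.
Because the plaintiff's legal incapacity ran from September 27, 2002 to April 4, 2003, the deadline is extended by 189 days to April 11, 2006.
Because the emergency suspension of filing deadlines ran from February 9, 2005 to October 1, 2005, the deadline is extended by 234 days to December 1, 2006.
By the time the pending criminal prosecution began on February 15, 2007, the limitation period had already expired on December 1, 2006; that interval cannot revive it.
The other events in the timeline have no effect on the limitation period under the stated rules.

December 1, 2006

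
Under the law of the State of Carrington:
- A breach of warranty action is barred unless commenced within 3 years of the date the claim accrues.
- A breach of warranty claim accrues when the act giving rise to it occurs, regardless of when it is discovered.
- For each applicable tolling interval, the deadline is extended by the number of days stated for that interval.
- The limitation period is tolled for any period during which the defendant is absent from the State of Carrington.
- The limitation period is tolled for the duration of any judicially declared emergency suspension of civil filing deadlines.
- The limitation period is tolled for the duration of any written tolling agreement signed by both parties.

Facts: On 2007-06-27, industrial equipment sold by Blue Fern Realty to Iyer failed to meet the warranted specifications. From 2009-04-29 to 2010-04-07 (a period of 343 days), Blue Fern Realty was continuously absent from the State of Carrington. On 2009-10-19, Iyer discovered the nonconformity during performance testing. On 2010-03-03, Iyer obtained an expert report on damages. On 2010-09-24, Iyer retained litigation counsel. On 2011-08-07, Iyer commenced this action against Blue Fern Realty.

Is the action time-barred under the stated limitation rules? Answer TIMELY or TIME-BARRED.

TIME-BARRED

The claim accrued on 2007-06-27, when the wrongful act occurred; under the stated occurrence rule the 2009-10-19 discovery does not delay accrual.
The untolled deadline — 3 years after 2007-06-27 — is 2010-06-27.
The period was tolled for 343 days by the defendant's absence from the jurisdiction (2009-04-29 to 2010-04-07), pushing the deadline to 2011-06-05.
None of the other events listed affects the running of the period under the stated rules.
Iyer filed on 2011-08-07, after the 2011-06-05 deadline, so the action is time-barred.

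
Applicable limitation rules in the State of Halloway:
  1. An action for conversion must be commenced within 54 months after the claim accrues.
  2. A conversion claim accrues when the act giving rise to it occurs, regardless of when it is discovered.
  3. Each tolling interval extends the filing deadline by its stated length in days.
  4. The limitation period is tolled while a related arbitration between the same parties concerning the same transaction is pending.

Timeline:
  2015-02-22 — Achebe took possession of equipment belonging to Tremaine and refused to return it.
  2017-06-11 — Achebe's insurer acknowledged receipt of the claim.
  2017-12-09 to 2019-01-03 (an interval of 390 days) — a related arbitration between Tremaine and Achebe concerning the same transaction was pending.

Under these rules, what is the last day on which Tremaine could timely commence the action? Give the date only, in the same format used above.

2020-09-15

The claim accrued on 2015-02-22, when the wrongful act occurred.
Adding the 54 months base period to 2015-02-22 gives a deadline of 2019-08-22, before any tolling.
The pending related arbitration from 2017-12-09 to 2019-01-03 tolled the period for 390 days, extending the deadline to 2020-09-15.
None of the other events listed affects the running of the period under the stated rules.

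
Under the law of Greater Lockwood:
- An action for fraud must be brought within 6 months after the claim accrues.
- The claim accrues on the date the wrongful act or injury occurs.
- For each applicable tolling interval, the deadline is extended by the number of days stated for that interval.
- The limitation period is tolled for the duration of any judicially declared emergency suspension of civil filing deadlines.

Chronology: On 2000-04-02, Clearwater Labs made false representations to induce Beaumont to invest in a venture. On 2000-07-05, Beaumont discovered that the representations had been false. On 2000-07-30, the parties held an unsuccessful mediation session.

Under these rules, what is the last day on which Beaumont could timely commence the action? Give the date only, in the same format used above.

2000-10-02

Accrual is governed by the date of the act, so the period began to run on 2000-04-02; the later discovery on 2000-07-05 is irrelevant under the stated rule.
Adding the 6 months base period to 2000-04-02 gives a deadline of 2000-10-02, before any tolling.
None of the other events listed affects the running of the period under the stated rules.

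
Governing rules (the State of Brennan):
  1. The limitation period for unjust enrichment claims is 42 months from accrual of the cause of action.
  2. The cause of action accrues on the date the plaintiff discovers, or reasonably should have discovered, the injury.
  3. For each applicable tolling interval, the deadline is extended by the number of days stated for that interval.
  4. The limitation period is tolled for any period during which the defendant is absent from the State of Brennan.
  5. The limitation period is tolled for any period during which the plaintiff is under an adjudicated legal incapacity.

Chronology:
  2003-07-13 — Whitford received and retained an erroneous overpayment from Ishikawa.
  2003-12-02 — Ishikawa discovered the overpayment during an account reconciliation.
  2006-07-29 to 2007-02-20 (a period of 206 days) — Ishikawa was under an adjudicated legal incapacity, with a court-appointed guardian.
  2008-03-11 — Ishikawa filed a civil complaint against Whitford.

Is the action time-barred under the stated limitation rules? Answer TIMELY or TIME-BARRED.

Under the discovery rule, the claim accrued on 2003-12-02, when Ishikawa discovered the injury — not on the 2003-07-13 date of the underlying act.
Adding the 42 months base period to 2003-12-02 gives a deadline of 2007-06-02, before any tolling.
The plaintiff's legal incapacity from 2006-07-29 to 2007-02-20 tolled the period for 206 days, extending the deadline to 2007-12-25.
The 2008-03-11 filing falls after the 2007-12-25 deadline; the claim is time-barred.

TIME-BARRED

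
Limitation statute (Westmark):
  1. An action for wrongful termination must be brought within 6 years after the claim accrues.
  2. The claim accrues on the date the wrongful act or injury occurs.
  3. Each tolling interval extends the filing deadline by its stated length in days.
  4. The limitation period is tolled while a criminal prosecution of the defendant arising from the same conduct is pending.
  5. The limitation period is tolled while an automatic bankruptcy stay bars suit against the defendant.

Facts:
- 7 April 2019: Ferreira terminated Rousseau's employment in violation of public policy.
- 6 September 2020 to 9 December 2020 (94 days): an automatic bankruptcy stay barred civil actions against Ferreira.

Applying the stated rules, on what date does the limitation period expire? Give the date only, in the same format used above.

10 July 2025

The limitation period began to run on 7 April 2019.
6 years from 7 April 2019 is 7 April 2025.
Because the automatic bankruptcy stay ran from 6 September 2020 to 9 December 2020, the deadline is extended by 94 days to 10 July 2025.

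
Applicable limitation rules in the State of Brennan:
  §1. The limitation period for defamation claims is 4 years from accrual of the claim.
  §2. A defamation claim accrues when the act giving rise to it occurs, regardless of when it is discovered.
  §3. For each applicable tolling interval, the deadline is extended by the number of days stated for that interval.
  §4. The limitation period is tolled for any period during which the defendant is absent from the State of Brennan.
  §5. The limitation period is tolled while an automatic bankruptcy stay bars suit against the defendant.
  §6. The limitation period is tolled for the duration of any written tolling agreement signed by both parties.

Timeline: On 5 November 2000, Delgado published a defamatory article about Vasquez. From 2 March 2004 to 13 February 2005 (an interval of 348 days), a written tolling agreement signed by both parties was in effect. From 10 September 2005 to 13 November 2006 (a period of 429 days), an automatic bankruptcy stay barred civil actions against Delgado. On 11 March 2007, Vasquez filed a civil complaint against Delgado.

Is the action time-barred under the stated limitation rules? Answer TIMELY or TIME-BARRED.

The limitation period began to run on 5 November 2000.
Adding the 4 years base period to 5 November 2000 gives a deadline of 5 November 2004, before any tolling.
The period was tolled for 348 days by the written tolling agreement (2 March 2004 to 13 February 2005), pushing the deadline to 19 October 2005.
The automatic bankruptcy stay from 10 September 2005 to 13 November 2006 tolled the period for 429 days, extending the deadline to 22 December 2006.
The 11 March 2007 filing falls after the 22 December 2006 deadline; the claim is time-barred.

TIME-BARRED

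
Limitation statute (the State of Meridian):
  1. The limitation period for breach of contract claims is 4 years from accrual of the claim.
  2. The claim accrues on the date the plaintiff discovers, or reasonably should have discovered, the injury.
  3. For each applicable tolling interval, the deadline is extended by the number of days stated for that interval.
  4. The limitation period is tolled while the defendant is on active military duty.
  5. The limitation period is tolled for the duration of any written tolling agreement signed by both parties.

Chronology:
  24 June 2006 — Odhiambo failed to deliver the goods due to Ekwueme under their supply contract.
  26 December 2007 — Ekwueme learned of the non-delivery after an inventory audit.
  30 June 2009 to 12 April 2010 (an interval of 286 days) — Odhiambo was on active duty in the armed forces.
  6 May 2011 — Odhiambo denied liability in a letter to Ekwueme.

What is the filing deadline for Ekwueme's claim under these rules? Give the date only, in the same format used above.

7 October 2012

Under the discovery rule, the claim accrued on 26 December 2007, when Ekwueme discovered the injury — not on the 24 June 2006 date of the underlying act.
The untolled deadline — 4 years after 26 December 2007 — is 26 December 2011.
The period was tolled for 286 days by the defendant's active military service (30 June 2009 to 12 April 2010), pushing the deadline to 7 October 2012.
Nothing else in the chronology tolls or restarts the period.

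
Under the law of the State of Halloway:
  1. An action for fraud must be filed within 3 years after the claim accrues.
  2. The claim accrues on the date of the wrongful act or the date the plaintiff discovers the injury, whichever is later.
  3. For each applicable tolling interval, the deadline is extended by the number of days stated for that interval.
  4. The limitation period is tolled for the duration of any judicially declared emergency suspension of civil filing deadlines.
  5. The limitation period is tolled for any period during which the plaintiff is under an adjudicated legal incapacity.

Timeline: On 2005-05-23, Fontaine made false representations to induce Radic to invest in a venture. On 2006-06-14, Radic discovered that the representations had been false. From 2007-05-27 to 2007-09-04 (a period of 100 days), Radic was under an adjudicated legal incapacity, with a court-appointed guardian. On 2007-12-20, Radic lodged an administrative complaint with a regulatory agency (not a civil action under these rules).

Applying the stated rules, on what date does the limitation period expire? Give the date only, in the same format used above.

Because discovery on 2006-06-14 post-dates the 2005-05-23 act, accrual under the later-of rule falls on 2006-06-14.
3 years from 2006-06-14 is 2009-06-14.
The period was tolled for 100 days by the plaintiff's legal incapacity (2007-05-27 to 2007-09-04), pushing the deadline to 2009-09-22.
None of the other events listed affects the running of the period under the stated rules.

2009-09-22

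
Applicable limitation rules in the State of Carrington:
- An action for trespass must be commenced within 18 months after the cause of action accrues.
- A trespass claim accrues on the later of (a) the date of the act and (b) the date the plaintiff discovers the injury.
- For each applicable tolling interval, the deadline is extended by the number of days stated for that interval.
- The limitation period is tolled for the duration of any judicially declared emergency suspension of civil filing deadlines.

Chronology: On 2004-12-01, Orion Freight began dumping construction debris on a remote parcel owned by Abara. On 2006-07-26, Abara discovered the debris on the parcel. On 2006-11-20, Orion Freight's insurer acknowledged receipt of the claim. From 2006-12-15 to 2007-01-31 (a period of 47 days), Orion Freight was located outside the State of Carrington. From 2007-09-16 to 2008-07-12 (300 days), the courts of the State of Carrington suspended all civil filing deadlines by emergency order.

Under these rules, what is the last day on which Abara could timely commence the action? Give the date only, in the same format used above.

2008-11-21

Taking the later of the act (2004-12-01) and discovery (2006-07-26), the claim accrued on 2006-07-26.
Adding the 18 months base period to 2006-07-26 gives a deadline of 2008-01-26, before any tolling.
The emergency suspension of filing deadlines from 2007-09-16 to 2008-07-12 tolled the period for 300 days, extending the deadline to 2008-11-21.
Although the defendant's absence ran from 2006-12-15 to 2007-01-31, the stated rules do not make that a tolling event, so it is disregarded.
None of the other events listed affects the running of the period under the stated rules.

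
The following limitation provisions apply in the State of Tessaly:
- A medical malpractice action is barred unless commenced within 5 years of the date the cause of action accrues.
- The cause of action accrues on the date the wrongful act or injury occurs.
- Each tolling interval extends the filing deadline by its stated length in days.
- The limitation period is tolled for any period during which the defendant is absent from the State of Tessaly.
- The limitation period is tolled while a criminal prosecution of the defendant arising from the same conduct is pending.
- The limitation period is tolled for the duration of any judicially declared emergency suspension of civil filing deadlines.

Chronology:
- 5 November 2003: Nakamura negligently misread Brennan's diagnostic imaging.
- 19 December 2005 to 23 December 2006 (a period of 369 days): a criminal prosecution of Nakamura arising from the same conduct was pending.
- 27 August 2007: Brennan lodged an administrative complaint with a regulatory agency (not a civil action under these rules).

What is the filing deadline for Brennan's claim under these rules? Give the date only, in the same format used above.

The limitation period began to run on 5 November 2003.
The untolled deadline — 5 years after 5 November 2003 — is 5 November 2008.
The pending criminal prosecution from 19 December 2005 to 23 December 2006 tolled the period for 369 days, extending the deadline to 9 November 2009.
None of the other events listed affects the running of the period under the stated rules.

9 November 2009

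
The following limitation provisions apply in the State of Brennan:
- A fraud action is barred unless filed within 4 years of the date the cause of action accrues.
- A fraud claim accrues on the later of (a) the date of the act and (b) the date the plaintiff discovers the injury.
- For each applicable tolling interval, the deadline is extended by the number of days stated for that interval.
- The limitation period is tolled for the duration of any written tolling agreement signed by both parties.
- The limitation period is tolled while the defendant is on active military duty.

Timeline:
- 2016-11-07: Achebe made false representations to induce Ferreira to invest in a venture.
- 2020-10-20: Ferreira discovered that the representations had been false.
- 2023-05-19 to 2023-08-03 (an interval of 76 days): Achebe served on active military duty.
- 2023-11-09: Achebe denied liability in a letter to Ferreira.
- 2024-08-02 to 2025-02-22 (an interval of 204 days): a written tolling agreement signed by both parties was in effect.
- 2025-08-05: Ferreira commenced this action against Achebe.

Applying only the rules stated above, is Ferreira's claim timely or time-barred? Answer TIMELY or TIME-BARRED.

TIME-BARRED

The claim accrued on 2020-10-20 — the later of the 2016-11-07 act and the 2020-10-20 discovery.
Adding the 4 years base period to 2020-10-20 gives a deadline of 2024-10-20, before any tolling.
Because the defendant's active military service ran from 2023-05-19 to 2023-08-03, the deadline is extended by 76 days to 2025-01-04.
The period was tolled for 204 days by the written tolling agreement (2024-08-02 to 2025-02-22), pushing the deadline to 2025-07-27.
The other events in the timeline have no effect on the limitation period under the stated rules.
The 2025-08-05 filing falls after the 2025-07-27 deadline; the claim is time-barred.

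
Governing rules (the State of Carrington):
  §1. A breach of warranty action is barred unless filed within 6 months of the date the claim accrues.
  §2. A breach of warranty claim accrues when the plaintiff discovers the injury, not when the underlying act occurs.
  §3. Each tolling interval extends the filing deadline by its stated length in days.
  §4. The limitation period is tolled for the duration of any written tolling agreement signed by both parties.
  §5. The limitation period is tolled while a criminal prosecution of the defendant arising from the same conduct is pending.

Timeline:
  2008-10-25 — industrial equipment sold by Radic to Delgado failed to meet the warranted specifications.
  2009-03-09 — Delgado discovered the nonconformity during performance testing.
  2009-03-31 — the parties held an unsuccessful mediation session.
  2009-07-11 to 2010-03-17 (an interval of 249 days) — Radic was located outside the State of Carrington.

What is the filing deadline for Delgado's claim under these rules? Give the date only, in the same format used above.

The claim did not accrue until Delgado discovered the injury on 2009-03-09; the 2008-10-25 act date does not start the clock under the stated rule.
Adding the 6 months base period to 2009-03-09 gives a deadline of 2009-09-09, before any tolling.
Although the defendant's absence ran from 2009-07-11 to 2010-03-17, the stated rules do not make that a tolling event, so it is disregarded.
Nothing else in the chronology tolls or restarts the period.

2009-09-09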